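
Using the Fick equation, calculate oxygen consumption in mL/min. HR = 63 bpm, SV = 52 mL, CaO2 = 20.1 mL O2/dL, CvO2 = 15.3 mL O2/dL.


CO = HR*SV = 63*52/1000 = 3.276 L/min
a-v O2 diff = 20.1 - 15.3 = 4.8 mL/dL
VO2 = CO * (CaO2-CvO2) * 10 dL/L
VO2 = 3.276 * 4.8 * 10
VO2 = 157.2 mL/min


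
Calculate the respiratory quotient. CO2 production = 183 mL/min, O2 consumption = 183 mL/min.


RQ = VCO2 / VO2
RQ = 183 / 183
RQ = 1


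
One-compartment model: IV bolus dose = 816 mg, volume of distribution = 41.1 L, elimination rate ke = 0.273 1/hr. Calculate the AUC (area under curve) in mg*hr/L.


C0 = Dose/Vd = 816/41.1 = 19.854 mg/L
AUC = C0/ke = 19.854/0.273
AUC = 72.73 mg*hr/L


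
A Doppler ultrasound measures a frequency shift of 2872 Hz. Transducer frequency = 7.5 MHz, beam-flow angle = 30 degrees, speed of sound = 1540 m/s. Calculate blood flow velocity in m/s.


v = fd * c / (2 * f0 * cos(theta))
v = 2872 * 1540 / (2 * 7.5000e+06 * cos(30))
v = 0.3405 m/s


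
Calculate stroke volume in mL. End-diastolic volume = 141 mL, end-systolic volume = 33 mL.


SV = EDV - ESV
SV = 141 - 33
SV = 108 mL


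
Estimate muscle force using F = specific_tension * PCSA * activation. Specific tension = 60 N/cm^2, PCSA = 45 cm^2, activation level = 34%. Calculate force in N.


F = sigma * PCSA * activation
F = 60 * 45 * 0.34
F = 918 N


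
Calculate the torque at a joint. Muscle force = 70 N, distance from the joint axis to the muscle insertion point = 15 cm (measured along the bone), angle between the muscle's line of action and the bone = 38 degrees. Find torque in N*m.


Torque = F * d * sin(theta)   (moment arm = d*sin(theta))
d = 15 cm = 0.15 m
Torque = 70 * 0.15 * sin(38)
Torque = 6.464 N*m


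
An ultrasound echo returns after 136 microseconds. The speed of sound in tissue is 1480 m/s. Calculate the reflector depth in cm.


depth = c * t / 2
t = 136 us = 1.3600e-04 s
depth = 1480 * 1.3600e-04 / 2
depth = 0.10064 m = 10.064 cm


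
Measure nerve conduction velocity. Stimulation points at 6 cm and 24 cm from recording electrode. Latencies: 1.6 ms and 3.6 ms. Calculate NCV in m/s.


Distance = (24 - 6) / 100 = 0.18 m
dt = (3.6 - 1.6) / 1000 = 0.002 s
NCV = dist / dt = 90 m/s


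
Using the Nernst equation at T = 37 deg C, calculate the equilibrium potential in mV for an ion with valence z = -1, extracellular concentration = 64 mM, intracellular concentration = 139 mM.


E = (RT/(zF)) * ln(C_out/C_in)
T = 37 + 273.15 = 310.15 K
E = (8.314 * 310.15 / (-1 * 96485)) * ln(64/139)
E = 20.73 mV


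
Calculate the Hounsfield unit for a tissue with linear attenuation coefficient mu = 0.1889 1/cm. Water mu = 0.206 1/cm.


HU = ((mu_tissue - mu_water) / mu_water) * 1000
HU = ((0.1889 - 0.206) / 0.206) * 1000
HU = -83.01


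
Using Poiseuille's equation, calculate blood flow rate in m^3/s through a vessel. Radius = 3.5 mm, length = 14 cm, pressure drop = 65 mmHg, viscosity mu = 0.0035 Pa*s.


Q = pi*r^4*dP / (8*mu*L)
r = 0.0035 m, L = 0.14 m
dP = 65 mmHg = 8665.93 Pa
Q = 0.001042 m^3/s


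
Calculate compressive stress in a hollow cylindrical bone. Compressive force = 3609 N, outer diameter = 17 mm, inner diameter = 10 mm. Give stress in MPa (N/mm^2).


A = pi*(r_o^2 - r_i^2)
r_o = 8.5 mm, r_i = 5 mm
A = 148.44 mm^2
sigma = F/A = 3609 / 148.44
sigma = 24.31 MPa


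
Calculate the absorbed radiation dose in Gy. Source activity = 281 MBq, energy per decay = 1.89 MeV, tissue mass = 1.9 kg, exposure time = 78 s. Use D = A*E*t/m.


A = 281 MBq = 2.8100e+08 Bq
E = 1.89 MeV = 3.02778e-13 J
D = A*E*t/m = 2.8100e+08*3.02778e-13*78/1.9
D = 0.003493 Gy


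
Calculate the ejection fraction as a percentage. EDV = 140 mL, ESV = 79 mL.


SV = EDV - ESV = 140 - 79 = 61 mL
EF = SV/EDV * 100 = 61/140 * 100
EF = 43.57%


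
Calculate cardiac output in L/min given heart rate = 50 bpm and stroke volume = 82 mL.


CO = HR * SV
CO = 50 * 82 / 1000
CO = 4.1 L/min


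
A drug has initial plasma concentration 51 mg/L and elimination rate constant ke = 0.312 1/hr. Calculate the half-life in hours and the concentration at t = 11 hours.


t_half = ln(2) / ke = 0.693147 / 0.312 = 2.222 hr
C(t) = C0 * exp(-ke*t) = 51 * exp(-0.312*11)
C(11) = 1.648 mg/L


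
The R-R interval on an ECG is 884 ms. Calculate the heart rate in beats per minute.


HR = 60 / RR_interval(s)
RR = 884 ms = 0.884 s
HR = 60 / 0.884 = 67.87 bpm


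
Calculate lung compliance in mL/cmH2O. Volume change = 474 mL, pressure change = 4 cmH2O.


C = dV / dP
C = 474 / 4
C = 118.5 mL/cmH2O


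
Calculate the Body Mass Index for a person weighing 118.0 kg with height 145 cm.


BMI = weight / height^2
height = 145 cm = 1.45 m
BMI = 118.0 / 1.45^2
BMI = 56.12 kg/m^2


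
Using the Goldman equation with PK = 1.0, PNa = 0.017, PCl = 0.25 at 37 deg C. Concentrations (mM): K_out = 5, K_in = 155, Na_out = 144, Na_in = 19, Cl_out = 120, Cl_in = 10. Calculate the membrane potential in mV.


Vm = (RT/F)*ln((PK*Ko + PNa*Nao + PCl*Cli)/(PK*Ki + PNa*Nai + PCl*Clo))
Numer = 9.948, Denom = 185.323
Vm = -78.16 mV


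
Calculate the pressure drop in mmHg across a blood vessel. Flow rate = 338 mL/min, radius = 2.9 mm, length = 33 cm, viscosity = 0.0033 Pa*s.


dP = 8*mu*L*Q / (pi*r^4)
Q = 338 mL/min = 5.63333e-06 m^3/s
dP = 220.872 Pa = 220.872 / 133.322 mmHg = 1.657 mmHg


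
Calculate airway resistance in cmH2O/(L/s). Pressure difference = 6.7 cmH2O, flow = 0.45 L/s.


R = dP / flow
R = 6.7 / 0.45
R = 14.89 cmH2O/(L/s)


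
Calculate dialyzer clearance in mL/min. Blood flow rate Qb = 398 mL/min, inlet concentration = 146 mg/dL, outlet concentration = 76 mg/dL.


K = Qb * (Cb_in - Cb_out) / Cb_in
K = 398 * (146 - 76) / 146
K = 190.8 mL/min


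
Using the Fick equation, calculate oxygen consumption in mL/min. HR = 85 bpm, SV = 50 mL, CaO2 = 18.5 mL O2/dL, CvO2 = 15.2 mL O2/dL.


CO = HR*SV = 85*50/1000 = 4.25 L/min
a-v O2 diff = 18.5 - 15.2 = 3.3 mL/dL
VO2 = CO * (CaO2-CvO2) * 10 dL/L
VO2 = 4.25 * 3.3 * 10
VO2 = 140.3 mL/min


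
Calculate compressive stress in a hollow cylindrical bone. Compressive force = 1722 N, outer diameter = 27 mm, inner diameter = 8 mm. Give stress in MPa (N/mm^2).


A = pi*(r_o^2 - r_i^2)
r_o = 13.5 mm, r_i = 4 mm
A = 522.29 mm^2
sigma = F/A = 1722 / 522.29
sigma = 3.297 MPa


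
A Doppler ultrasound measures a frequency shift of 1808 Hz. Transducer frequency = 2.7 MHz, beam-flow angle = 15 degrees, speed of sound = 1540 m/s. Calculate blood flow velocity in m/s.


v = fd * c / (2 * f0 * cos(theta))
v = 1808 * 1540 / (2 * 2.7000e+06 * cos(15))
v = 0.5338 m/s


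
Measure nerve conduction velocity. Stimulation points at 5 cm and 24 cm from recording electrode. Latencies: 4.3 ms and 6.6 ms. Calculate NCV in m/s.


Distance = (24 - 5) / 100 = 0.19 m
dt = (6.6 - 4.3) / 1000 = 0.0023 s
NCV = dist / dt = 82.61 m/s


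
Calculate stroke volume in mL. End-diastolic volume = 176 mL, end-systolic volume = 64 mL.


SV = EDV - ESV
SV = 176 - 64
SV = 112 mL


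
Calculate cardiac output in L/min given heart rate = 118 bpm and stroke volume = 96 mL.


CO = HR * SV
CO = 118 * 96 / 1000
CO = 11.33 L/min


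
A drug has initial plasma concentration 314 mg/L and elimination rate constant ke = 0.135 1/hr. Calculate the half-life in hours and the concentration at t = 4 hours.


t_half = ln(2) / ke = 0.693147 / 0.135 = 5.134 hr
C(t) = C0 * exp(-ke*t) = 314 * exp(-0.135*4)
C(4) = 183 mg/L


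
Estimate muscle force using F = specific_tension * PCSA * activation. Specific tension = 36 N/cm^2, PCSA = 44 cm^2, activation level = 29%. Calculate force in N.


F = sigma * PCSA * activation
F = 36 * 44 * 0.29
F = 459.4 N


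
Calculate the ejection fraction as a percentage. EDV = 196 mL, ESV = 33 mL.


SV = EDV - ESV = 196 - 33 = 163 mL
EF = SV/EDV * 100 = 163/196 * 100
EF = 83.16%


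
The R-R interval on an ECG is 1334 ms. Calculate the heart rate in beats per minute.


HR = 60 / RR_interval(s)
RR = 1334 ms = 1.334 s
HR = 60 / 1.334 = 44.98 bpm


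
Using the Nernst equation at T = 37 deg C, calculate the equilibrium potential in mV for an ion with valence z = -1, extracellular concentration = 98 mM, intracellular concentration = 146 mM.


E = (RT/(zF)) * ln(C_out/C_in)
T = 37 + 273.15 = 310.15 K
E = (8.314 * 310.15 / (-1 * 96485)) * ln(98/146)
E = 10.65 mV


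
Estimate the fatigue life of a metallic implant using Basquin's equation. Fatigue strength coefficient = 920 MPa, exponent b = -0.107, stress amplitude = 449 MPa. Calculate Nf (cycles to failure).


sigma_a = sigma_f' * (2Nf)^b
2Nf = (sigma_a/sigma_f')^(1/b)
2Nf = (449/920)^(1/-0.107)
2Nf = 815.83564
Nf = 407.9


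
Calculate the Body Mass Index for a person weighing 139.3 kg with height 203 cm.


BMI = weight / height^2
height = 203 cm = 2.03 m
BMI = 139.3 / 2.03^2
BMI = 33.8 kg/m^2


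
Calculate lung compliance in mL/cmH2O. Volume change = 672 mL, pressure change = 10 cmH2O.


C = dV / dP
C = 672 / 10
C = 67.2 mL/cmH2O


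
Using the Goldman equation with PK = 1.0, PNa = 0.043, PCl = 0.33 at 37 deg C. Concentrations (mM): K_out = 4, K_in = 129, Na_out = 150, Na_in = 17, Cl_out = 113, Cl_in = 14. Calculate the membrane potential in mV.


Vm = (RT/F)*ln((PK*Ko + PNa*Nao + PCl*Cli)/(PK*Ki + PNa*Nai + PCl*Clo))
Numer = 15.07, Denom = 167.021
Vm = -64.29 mV


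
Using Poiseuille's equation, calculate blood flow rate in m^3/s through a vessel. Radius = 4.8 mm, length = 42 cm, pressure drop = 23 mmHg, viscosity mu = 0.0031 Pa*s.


Q = pi*r^4*dP / (8*mu*L)
r = 0.0048 m, L = 0.42 m
dP = 23 mmHg = 3066.406 Pa
Q = 4.9096e-04 m^3/s


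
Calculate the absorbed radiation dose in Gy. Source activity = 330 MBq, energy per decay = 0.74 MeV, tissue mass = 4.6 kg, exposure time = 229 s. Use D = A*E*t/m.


A = 330 MBq = 3.3000e+08 Bq
E = 0.74 MeV = 1.18548e-13 J
D = A*E*t/m = 3.3000e+08*1.18548e-13*229/4.6
D = 0.001948 Gy


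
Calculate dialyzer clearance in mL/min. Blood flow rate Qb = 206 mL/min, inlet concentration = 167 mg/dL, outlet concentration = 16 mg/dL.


K = Qb * (Cb_in - Cb_out) / Cb_in
K = 206 * (167 - 16) / 167
K = 186.3 mL/min


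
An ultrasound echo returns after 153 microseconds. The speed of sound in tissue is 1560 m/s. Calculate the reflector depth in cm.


depth = c * t / 2
t = 153 us = 1.5300e-04 s
depth = 1560 * 1.5300e-04 / 2
depth = 0.11934 m = 11.934 cm


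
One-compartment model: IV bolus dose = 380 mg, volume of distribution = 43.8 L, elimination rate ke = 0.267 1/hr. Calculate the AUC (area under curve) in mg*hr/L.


C0 = Dose/Vd = 380/43.8 = 8.6758 mg/L
AUC = C0/ke = 8.6758/0.267
AUC = 32.49 mg*hr/L


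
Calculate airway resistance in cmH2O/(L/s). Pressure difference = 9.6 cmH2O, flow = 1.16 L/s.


R = dP / flow
R = 9.6 / 1.16
R = 8.276 cmH2O/(L/s)


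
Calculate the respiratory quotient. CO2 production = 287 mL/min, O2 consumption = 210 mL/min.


RQ = VCO2 / VO2
RQ = 287 / 210
RQ = 1.367


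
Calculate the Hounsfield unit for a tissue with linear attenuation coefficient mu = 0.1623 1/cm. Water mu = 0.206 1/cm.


HU = ((mu_tissue - mu_water) / mu_water) * 1000
HU = ((0.1623 - 0.206) / 0.206) * 1000
HU = -212.1


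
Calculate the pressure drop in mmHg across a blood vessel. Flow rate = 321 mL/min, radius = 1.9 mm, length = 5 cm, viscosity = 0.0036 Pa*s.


dP = 8*mu*L*Q / (pi*r^4)
Q = 321 mL/min = 5.35e-06 m^3/s
dP = 188.171 Pa = 188.171 / 133.322 mmHg = 1.411 mmHg


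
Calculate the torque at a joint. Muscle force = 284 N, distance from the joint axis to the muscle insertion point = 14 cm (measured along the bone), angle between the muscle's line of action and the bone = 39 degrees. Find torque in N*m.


Torque = F * d * sin(theta)   (moment arm = d*sin(theta))
d = 14 cm = 0.14 m
Torque = 284 * 0.14 * sin(39)
Torque = 25.02 N*m


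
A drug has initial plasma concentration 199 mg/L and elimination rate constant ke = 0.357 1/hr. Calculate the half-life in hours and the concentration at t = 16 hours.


t_half = ln(2) / ke = 0.693147 / 0.357 = 1.942 hr
C(t) = C0 * exp(-ke*t) = 199 * exp(-0.357*16)
C(16) = 0.6579 mg/L


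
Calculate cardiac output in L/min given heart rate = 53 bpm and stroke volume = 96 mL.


CO = HR * SV
CO = 53 * 96 / 1000
CO = 5.088 L/min


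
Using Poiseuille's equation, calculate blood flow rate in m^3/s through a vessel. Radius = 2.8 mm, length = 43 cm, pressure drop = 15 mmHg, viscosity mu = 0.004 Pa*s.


Q = pi*r^4*dP / (8*mu*L)
r = 0.0028 m, L = 0.43 m
dP = 15 mmHg = 1999.83 Pa
Q = 2.8064e-05 m^3/s


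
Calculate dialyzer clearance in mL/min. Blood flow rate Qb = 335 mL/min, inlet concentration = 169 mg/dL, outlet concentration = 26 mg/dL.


K = Qb * (Cb_in - Cb_out) / Cb_in
K = 335 * (169 - 26) / 169
K = 283.5 mL/min


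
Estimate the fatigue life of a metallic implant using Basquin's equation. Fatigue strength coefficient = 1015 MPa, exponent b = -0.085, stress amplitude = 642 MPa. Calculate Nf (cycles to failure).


sigma_a = sigma_f' * (2Nf)^b
2Nf = (sigma_a/sigma_f')^(1/b)
2Nf = (642/1015)^(1/-0.085)
2Nf = 218.96004
Nf = 109.5


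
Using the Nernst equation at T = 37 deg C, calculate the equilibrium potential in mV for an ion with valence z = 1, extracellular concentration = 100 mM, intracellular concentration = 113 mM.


E = (RT/(zF)) * ln(C_out/C_in)
T = 37 + 273.15 = 310.15 K
E = (8.314 * 310.15 / (1 * 96485)) * ln(100/113)
E = -3.266 mV


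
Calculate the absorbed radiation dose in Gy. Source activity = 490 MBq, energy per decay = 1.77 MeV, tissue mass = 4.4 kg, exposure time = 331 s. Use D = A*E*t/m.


A = 490 MBq = 4.9000e+08 Bq
E = 1.77 MeV = 2.83554e-13 J
D = A*E*t/m = 4.9000e+08*2.83554e-13*331/4.4
D = 0.01045 Gy


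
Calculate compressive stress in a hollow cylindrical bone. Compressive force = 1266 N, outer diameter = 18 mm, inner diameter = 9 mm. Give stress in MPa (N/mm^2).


A = pi*(r_o^2 - r_i^2)
r_o = 9 mm, r_i = 4.5 mm
A = 190.852 mm^2
sigma = F/A = 1266 / 190.852
sigma = 6.633 MPa


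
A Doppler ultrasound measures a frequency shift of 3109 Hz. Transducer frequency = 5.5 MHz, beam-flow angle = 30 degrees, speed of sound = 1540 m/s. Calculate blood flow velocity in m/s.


v = fd * c / (2 * f0 * cos(theta))
v = 3109 * 1540 / (2 * 5.5000e+06 * cos(30))
v = 0.5026 m/s


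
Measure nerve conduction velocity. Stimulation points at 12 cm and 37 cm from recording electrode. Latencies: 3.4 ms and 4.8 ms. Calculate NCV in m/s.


Distance = (37 - 12) / 100 = 0.25 m
dt = (4.8 - 3.4) / 1000 = 0.0014 s
NCV = dist / dt = 178.6 m/s


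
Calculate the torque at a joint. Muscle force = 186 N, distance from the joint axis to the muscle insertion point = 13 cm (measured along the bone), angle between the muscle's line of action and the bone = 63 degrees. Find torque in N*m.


Torque = F * d * sin(theta)   (moment arm = d*sin(theta))
d = 13 cm = 0.13 m
Torque = 186 * 0.13 * sin(63)
Torque = 21.54 N*m


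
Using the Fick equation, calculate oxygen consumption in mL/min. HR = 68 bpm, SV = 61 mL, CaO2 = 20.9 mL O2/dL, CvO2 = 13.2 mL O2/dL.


CO = HR*SV = 68*61/1000 = 4.148 L/min
a-v O2 diff = 20.9 - 13.2 = 7.7 mL/dL
VO2 = CO * (CaO2-CvO2) * 10 dL/L
VO2 = 4.148 * 7.7 * 10
VO2 = 319.4 mL/min


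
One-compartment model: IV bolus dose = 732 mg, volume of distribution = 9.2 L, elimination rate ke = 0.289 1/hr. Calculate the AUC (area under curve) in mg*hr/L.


C0 = Dose/Vd = 732/9.2 = 79.5652 mg/L
AUC = C0/ke = 79.5652/0.289
AUC = 275.3 mg*hr/L


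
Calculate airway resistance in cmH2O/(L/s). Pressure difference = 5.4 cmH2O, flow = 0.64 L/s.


R = dP / flow
R = 5.4 / 0.64
R = 8.438 cmH2O/(L/s)


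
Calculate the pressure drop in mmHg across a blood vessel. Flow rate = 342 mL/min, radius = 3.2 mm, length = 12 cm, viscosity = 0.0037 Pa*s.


dP = 8*mu*L*Q / (pi*r^4)
Q = 342 mL/min = 5.7e-06 m^3/s
dP = 61.4608 Pa = 61.4608 / 133.322 mmHg = 0.461 mmHg


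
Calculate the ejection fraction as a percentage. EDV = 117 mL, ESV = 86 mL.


SV = EDV - ESV = 117 - 86 = 31 mL
EF = SV/EDV * 100 = 31/117 * 100
EF = 26.5%


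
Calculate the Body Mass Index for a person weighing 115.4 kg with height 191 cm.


BMI = weight / height^2
height = 191 cm = 1.91 m
BMI = 115.4 / 1.91^2
BMI = 31.63 kg/m^2


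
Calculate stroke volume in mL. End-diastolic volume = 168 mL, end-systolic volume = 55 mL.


SV = EDV - ESV
SV = 168 - 55
SV = 113 mL


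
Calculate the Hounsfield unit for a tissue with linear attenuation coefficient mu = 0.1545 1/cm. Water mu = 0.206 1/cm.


HU = ((mu_tissue - mu_water) / mu_water) * 1000
HU = ((0.1545 - 0.206) / 0.206) * 1000
HU = -250


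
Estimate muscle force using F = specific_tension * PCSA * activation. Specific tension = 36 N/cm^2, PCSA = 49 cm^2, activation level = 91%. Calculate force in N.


F = sigma * PCSA * activation
F = 36 * 49 * 0.91
F = 1605 N


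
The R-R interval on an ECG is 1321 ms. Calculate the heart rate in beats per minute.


HR = 60 / RR_interval(s)
RR = 1321 ms = 1.321 s
HR = 60 / 1.321 = 45.42 bpm


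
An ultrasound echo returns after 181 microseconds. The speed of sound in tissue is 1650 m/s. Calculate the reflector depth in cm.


depth = c * t / 2
t = 181 us = 1.8100e-04 s
depth = 1650 * 1.8100e-04 / 2
depth = 0.149325 m = 14.9325 cm


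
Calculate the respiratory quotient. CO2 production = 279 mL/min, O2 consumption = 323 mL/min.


RQ = VCO2 / VO2
RQ = 279 / 323
RQ = 0.8638


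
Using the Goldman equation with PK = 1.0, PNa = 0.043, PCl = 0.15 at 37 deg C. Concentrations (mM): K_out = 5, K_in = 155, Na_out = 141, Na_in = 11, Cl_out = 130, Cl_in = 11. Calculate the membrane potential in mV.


Vm = (RT/F)*ln((PK*Ko + PNa*Nao + PCl*Cli)/(PK*Ki + PNa*Nai + PCl*Clo))
Numer = 12.713, Denom = 174.973
Vm = -70.07 mV


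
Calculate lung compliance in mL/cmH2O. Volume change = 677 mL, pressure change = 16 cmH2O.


C = dV / dP
C = 677 / 16
C = 42.31 mL/cmH2O


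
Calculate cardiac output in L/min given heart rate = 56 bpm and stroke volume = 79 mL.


CO = HR * SV
CO = 56 * 79 / 1000
CO = 4.424 L/min


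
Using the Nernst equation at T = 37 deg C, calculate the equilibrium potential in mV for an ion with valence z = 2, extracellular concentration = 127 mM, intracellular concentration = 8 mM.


E = (RT/(zF)) * ln(C_out/C_in)
T = 37 + 273.15 = 310.15 K
E = (8.314 * 310.15 / (2 * 96485)) * ln(127/8)
E = 36.94 mV


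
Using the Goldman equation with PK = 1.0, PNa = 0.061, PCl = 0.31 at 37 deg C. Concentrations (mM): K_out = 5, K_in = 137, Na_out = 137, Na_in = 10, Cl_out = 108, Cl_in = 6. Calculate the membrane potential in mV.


Vm = (RT/F)*ln((PK*Ko + PNa*Nao + PCl*Cli)/(PK*Ki + PNa*Nai + PCl*Clo))
Numer = 15.217, Denom = 171.09
Vm = -64.67 mV


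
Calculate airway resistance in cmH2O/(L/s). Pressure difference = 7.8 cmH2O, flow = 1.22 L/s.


R = dP / flow
R = 7.8 / 1.22
R = 6.393 cmH2O/(L/s)


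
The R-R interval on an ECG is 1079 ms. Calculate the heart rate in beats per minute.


HR = 60 / RR_interval(s)
RR = 1079 ms = 1.079 s
HR = 60 / 1.079 = 55.61 bpm


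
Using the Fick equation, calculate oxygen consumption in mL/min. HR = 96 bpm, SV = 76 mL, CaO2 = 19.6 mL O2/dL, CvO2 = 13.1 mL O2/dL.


CO = HR*SV = 96*76/1000 = 7.296 L/min
a-v O2 diff = 19.6 - 13.1 = 6.5 mL/dL
VO2 = CO * (CaO2-CvO2) * 10 dL/L
VO2 = 7.296 * 6.5 * 10
VO2 = 474.2 mL/min


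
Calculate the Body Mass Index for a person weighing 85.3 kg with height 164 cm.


BMI = weight / height^2
height = 164 cm = 1.64 m
BMI = 85.3 / 1.64^2
BMI = 31.71 kg/m^2


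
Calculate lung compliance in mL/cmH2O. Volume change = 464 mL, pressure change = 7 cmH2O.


C = dV / dP
C = 464 / 7
C = 66.29 mL/cmH2O


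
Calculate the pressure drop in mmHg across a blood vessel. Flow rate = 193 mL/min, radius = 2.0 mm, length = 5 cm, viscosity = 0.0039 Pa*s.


dP = 8*mu*L*Q / (pi*r^4)
Q = 193 mL/min = 3.21667e-06 m^3/s
dP = 99.83 Pa = 99.83 / 133.322 mmHg = 0.7488 mmHg


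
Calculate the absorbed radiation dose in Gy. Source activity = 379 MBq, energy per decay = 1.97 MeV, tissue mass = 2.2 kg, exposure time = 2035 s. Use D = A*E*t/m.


A = 379 MBq = 3.7900e+08 Bq
E = 1.97 MeV = 3.15594e-13 J
D = A*E*t/m = 3.7900e+08*3.15594e-13*2035/2.2
D = 0.1106 Gy


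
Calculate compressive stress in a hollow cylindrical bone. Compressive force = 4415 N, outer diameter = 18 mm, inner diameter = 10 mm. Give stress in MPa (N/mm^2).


A = pi*(r_o^2 - r_i^2)
r_o = 9 mm, r_i = 5 mm
A = 175.929 mm^2
sigma = F/A = 4415 / 175.929
sigma = 25.1 MPa


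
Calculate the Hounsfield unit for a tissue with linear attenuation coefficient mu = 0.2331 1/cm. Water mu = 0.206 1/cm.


HU = ((mu_tissue - mu_water) / mu_water) * 1000
HU = ((0.2331 - 0.206) / 0.206) * 1000
HU = 131.6


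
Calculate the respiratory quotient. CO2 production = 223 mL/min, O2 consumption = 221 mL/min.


RQ = VCO2 / VO2
RQ = 223 / 221
RQ = 1.009


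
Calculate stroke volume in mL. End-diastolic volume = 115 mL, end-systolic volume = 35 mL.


SV = EDV - ESV
SV = 115 - 35
SV = 80 mL


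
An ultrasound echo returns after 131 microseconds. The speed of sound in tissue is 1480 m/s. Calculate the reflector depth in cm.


depth = c * t / 2
t = 131 us = 1.3100e-04 s
depth = 1480 * 1.3100e-04 / 2
depth = 0.09694 m = 9.694 cm


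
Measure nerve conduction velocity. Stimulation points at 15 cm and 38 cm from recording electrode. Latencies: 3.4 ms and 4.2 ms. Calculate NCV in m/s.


Distance = (38 - 15) / 100 = 0.23 m
dt = (4.2 - 3.4) / 1000 = 8.0000e-04 s
NCV = dist / dt = 287.5 m/s


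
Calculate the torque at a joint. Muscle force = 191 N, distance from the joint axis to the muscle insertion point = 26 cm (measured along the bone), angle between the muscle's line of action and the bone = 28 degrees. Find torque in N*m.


Torque = F * d * sin(theta)   (moment arm = d*sin(theta))
d = 26 cm = 0.26 m
Torque = 191 * 0.26 * sin(28)
Torque = 23.31 N*m


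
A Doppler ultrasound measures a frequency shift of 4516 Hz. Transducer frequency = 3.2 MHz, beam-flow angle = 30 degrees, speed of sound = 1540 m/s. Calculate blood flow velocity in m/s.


v = fd * c / (2 * f0 * cos(theta))
v = 4516 * 1540 / (2 * 3.2000e+06 * cos(30))
v = 1.255 m/s


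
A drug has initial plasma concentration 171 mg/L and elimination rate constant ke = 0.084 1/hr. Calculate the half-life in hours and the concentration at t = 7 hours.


t_half = ln(2) / ke = 0.693147 / 0.084 = 8.252 hr
C(t) = C0 * exp(-ke*t) = 171 * exp(-0.084*7)
C(7) = 94.98 mg/L


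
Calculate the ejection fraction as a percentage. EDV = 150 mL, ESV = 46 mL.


SV = EDV - ESV = 150 - 46 = 104 mL
EF = SV/EDV * 100 = 104/150 * 100
EF = 69.33%


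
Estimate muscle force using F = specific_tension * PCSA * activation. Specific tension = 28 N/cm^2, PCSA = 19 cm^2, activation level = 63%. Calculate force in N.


F = sigma * PCSA * activation
F = 28 * 19 * 0.63
F = 335.2 N


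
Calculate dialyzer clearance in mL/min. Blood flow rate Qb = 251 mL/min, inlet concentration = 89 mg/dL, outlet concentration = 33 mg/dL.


K = Qb * (Cb_in - Cb_out) / Cb_in
K = 251 * (89 - 33) / 89
K = 157.9 mL/min


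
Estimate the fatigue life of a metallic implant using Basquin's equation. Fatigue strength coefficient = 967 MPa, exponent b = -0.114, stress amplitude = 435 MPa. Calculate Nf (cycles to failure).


sigma_a = sigma_f' * (2Nf)^b
2Nf = (sigma_a/sigma_f')^(1/b)
2Nf = (435/967)^(1/-0.114)
2Nf = 1104.8643
Nf = 552.4


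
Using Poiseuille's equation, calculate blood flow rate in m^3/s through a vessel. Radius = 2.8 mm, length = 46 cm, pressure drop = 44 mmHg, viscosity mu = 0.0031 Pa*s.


Q = pi*r^4*dP / (8*mu*L)
r = 0.0028 m, L = 0.46 m
dP = 44 mmHg = 5866.168 Pa
Q = 9.9295e-05 m^3/s


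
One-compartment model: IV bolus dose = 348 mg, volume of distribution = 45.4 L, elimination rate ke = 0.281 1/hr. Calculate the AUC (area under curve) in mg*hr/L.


C0 = Dose/Vd = 348/45.4 = 7.6652 mg/L
AUC = C0/ke = 7.6652/0.281
AUC = 27.28 mg*hr/L


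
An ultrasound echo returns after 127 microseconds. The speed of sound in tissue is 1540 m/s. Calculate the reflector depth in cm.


depth = c * t / 2
t = 127 us = 1.2700e-04 s
depth = 1540 * 1.2700e-04 / 2
depth = 0.09779 m = 9.779 cm


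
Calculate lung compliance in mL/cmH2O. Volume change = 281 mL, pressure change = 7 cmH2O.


C = dV / dP
C = 281 / 7
C = 40.14 mL/cmH2O


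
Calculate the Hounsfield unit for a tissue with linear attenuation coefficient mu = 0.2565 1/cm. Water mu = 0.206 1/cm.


HU = ((mu_tissue - mu_water) / mu_water) * 1000
HU = ((0.2565 - 0.206) / 0.206) * 1000
HU = 245.1


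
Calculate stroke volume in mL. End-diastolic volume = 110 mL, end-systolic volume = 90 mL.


SV = EDV - ESV
SV = 110 - 90
SV = 20 mL


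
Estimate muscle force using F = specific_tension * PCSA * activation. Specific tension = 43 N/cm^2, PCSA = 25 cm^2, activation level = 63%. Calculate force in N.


F = sigma * PCSA * activation
F = 43 * 25 * 0.63
F = 677.2 N


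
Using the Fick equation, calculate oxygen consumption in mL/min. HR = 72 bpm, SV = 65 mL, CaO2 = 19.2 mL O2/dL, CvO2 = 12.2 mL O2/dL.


CO = HR*SV = 72*65/1000 = 4.68 L/min
a-v O2 diff = 19.2 - 12.2 = 7 mL/dL
VO2 = CO * (CaO2-CvO2) * 10 dL/L
VO2 = 4.68 * 7 * 10
VO2 = 327.6 mL/min


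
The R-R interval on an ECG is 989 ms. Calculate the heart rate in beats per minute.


HR = 60 / RR_interval(s)
RR = 989 ms = 0.989 s
HR = 60 / 0.989 = 60.67 bpm


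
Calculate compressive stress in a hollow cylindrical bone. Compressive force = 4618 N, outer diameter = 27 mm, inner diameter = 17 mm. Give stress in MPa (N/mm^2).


A = pi*(r_o^2 - r_i^2)
r_o = 13.5 mm, r_i = 8.5 mm
A = 345.575 mm^2
sigma = F/A = 4618 / 345.575
sigma = 13.36 MPa


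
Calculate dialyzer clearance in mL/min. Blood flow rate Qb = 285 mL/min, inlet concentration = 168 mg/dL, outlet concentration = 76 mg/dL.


K = Qb * (Cb_in - Cb_out) / Cb_in
K = 285 * (168 - 76) / 168
K = 156.1 mL/min


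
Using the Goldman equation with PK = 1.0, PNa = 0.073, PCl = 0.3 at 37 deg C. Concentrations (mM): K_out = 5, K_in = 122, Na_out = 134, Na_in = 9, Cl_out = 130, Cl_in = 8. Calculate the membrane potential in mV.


Vm = (RT/F)*ln((PK*Ko + PNa*Nao + PCl*Cli)/(PK*Ki + PNa*Nai + PCl*Clo))
Numer = 17.182, Denom = 161.657
Vm = -59.91 mV


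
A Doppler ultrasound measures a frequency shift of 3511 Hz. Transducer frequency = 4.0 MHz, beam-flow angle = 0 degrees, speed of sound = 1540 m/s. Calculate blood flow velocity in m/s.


v = fd * c / (2 * f0 * cos(theta))
v = 3511 * 1540 / (2 * 4.0000e+06 * cos(0))
v = 0.6759 m/s


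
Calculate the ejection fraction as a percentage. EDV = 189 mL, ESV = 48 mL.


SV = EDV - ESV = 189 - 48 = 141 mL
EF = SV/EDV * 100 = 141/189 * 100
EF = 74.6%


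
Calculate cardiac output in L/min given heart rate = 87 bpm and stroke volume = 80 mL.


CO = HR * SV
CO = 87 * 80 / 1000
CO = 6.96 L/min


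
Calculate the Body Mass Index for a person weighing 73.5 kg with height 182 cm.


BMI = weight / height^2
height = 182 cm = 1.82 m
BMI = 73.5 / 1.82^2
BMI = 22.19 kg/m^2


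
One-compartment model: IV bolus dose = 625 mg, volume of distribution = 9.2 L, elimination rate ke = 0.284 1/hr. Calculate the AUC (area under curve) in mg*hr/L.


C0 = Dose/Vd = 625/9.2 = 67.9348 mg/L
AUC = C0/ke = 67.9348/0.284
AUC = 239.2 mg*hr/L


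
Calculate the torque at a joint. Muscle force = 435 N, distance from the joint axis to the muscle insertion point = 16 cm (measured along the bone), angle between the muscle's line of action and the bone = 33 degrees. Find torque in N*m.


Torque = F * d * sin(theta)   (moment arm = d*sin(theta))
d = 16 cm = 0.16 m
Torque = 435 * 0.16 * sin(33)
Torque = 37.91 N*m


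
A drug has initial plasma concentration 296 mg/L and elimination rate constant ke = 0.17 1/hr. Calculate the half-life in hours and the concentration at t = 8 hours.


t_half = ln(2) / ke = 0.693147 / 0.17 = 4.077 hr
C(t) = C0 * exp(-ke*t) = 296 * exp(-0.17*8)
C(8) = 75.97 mg/L


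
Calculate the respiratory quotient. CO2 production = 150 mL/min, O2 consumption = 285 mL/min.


RQ = VCO2 / VO2
RQ = 150 / 285
RQ = 0.5263


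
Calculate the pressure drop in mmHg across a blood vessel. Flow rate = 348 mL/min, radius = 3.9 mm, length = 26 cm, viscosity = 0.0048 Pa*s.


dP = 8*mu*L*Q / (pi*r^4)
Q = 348 mL/min = 5.8e-06 m^3/s
dP = 79.6754 Pa = 79.6754 / 133.322 mmHg = 0.5976 mmHg


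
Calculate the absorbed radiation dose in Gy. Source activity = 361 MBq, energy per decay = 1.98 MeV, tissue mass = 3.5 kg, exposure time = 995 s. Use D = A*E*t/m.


A = 361 MBq = 3.6100e+08 Bq
E = 1.98 MeV = 3.17196e-13 J
D = A*E*t/m = 3.6100e+08*3.17196e-13*995/3.5
D = 0.03255 Gy


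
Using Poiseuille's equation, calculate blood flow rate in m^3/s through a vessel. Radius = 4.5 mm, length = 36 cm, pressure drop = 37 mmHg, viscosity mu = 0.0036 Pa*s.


Q = pi*r^4*dP / (8*mu*L)
r = 0.0045 m, L = 0.36 m
dP = 37 mmHg = 4932.914 Pa
Q = 6.1293e-04 m^3/s


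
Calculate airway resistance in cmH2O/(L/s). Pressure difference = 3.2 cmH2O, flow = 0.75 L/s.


R = dP / flow
R = 3.2 / 0.75
R = 4.267 cmH2O/(L/s)


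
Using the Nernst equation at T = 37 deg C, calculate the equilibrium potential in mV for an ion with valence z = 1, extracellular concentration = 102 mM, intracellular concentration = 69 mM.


E = (RT/(zF)) * ln(C_out/C_in)
T = 37 + 273.15 = 310.15 K
E = (8.314 * 310.15 / (1 * 96485)) * ln(102/69)
E = 10.45 mV


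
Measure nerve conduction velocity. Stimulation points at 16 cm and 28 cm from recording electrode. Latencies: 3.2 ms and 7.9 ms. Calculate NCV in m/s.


Distance = (28 - 16) / 100 = 0.12 m
dt = (7.9 - 3.2) / 1000 = 0.0047 s
NCV = dist / dt = 25.53 m/s


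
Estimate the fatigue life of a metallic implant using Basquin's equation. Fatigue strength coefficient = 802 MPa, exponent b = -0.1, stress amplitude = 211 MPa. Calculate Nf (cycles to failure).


sigma_a = sigma_f' * (2Nf)^b
2Nf = (sigma_a/sigma_f')^(1/b)
2Nf = (211/802)^(1/-0.1)
2Nf = 629388.97
Nf = 3.147e+05


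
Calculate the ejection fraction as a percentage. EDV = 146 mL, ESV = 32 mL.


SV = EDV - ESV = 146 - 32 = 114 mL
EF = SV/EDV * 100 = 114/146 * 100
EF = 78.08%


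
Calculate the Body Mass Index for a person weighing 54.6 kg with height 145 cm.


BMI = weight / height^2
height = 145 cm = 1.45 m
BMI = 54.6 / 1.45^2
BMI = 25.97 kg/m^2


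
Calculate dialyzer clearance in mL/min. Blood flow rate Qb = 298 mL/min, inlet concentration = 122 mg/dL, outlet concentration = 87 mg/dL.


K = Qb * (Cb_in - Cb_out) / Cb_in
K = 298 * (122 - 87) / 122
K = 85.49 mL/min


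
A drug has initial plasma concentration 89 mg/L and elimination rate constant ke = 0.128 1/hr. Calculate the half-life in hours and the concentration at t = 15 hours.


t_half = ln(2) / ke = 0.693147 / 0.128 = 5.415 hr
C(t) = C0 * exp(-ke*t) = 89 * exp(-0.128*15)
C(15) = 13.05 mg/L


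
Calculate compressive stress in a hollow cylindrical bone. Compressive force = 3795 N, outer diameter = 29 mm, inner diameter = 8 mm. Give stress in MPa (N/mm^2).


A = pi*(r_o^2 - r_i^2)
r_o = 14.5 mm, r_i = 4 mm
A = 610.254 mm^2
sigma = F/A = 3795 / 610.254
sigma = 6.219 MPa


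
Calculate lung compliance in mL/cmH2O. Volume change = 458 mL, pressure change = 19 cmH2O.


C = dV / dP
C = 458 / 19
C = 24.11 mL/cmH2O


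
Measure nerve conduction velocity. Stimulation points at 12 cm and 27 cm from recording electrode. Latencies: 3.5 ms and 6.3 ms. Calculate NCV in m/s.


Distance = (27 - 12) / 100 = 0.15 m
dt = (6.3 - 3.5) / 1000 = 0.0028 s
NCV = dist / dt = 53.57 m/s


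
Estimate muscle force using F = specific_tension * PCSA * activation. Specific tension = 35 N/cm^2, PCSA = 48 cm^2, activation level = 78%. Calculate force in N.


F = sigma * PCSA * activation
F = 35 * 48 * 0.78
F = 1310 N


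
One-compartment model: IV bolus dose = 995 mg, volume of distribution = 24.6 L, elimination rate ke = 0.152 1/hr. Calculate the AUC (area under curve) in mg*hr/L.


C0 = Dose/Vd = 995/24.6 = 40.4472 mg/L
AUC = C0/ke = 40.4472/0.152
AUC = 266.1 mg*hr/L


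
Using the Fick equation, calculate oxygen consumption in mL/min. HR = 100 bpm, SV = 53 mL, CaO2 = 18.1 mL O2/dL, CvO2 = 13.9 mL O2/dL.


CO = HR*SV = 100*53/1000 = 5.3 L/min
a-v O2 diff = 18.1 - 13.9 = 4.2 mL/dL
VO2 = CO * (CaO2-CvO2) * 10 dL/L
VO2 = 5.3 * 4.2 * 10
VO2 = 222.6 mL/min


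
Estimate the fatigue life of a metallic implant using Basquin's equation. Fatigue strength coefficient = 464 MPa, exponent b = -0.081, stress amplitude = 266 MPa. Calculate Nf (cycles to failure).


sigma_a = sigma_f' * (2Nf)^b
2Nf = (sigma_a/sigma_f')^(1/b)
2Nf = (266/464)^(1/-0.081)
2Nf = 961.97711
Nf = 481


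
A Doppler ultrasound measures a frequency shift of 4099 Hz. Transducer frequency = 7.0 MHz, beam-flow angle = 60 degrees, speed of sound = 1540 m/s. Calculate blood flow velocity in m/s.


v = fd * c / (2 * f0 * cos(theta))
v = 4099 * 1540 / (2 * 7.0000e+06 * cos(60))
v = 0.9018 m/s


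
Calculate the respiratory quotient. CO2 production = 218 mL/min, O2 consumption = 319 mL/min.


RQ = VCO2 / VO2
RQ = 218 / 319
RQ = 0.6834


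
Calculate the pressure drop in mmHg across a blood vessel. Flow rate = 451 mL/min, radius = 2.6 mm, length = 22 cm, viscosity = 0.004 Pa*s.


dP = 8*mu*L*Q / (pi*r^4)
Q = 451 mL/min = 7.51667e-06 m^3/s
dP = 368.6 Pa = 368.6 / 133.322 mmHg = 2.765 mmHg


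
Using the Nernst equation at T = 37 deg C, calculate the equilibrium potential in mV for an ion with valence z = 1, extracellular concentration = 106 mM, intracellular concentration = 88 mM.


E = (RT/(zF)) * ln(C_out/C_in)
T = 37 + 273.15 = 310.15 K
E = (8.314 * 310.15 / (1 * 96485)) * ln(106/88)
E = 4.974 mV


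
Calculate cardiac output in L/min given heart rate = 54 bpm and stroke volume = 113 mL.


CO = HR * SV
CO = 54 * 113 / 1000
CO = 6.102 L/min


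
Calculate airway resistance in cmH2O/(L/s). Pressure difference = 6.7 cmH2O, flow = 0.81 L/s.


R = dP / flow
R = 6.7 / 0.81
R = 8.272 cmH2O/(L/s)


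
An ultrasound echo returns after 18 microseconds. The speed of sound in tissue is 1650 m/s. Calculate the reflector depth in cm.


depth = c * t / 2
t = 18 us = 1.8000e-05 s
depth = 1650 * 1.8000e-05 / 2
depth = 0.01485 m = 1.485 cm


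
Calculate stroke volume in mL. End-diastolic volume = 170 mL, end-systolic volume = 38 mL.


SV = EDV - ESV
SV = 170 - 38
SV = 132 mL


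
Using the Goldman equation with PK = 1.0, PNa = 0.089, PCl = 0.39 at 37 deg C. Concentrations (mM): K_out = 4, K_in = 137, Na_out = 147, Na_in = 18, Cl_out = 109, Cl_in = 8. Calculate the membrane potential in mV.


Vm = (RT/F)*ln((PK*Ko + PNa*Nao + PCl*Cli)/(PK*Ki + PNa*Nai + PCl*Clo))
Numer = 20.203, Denom = 181.112
Vm = -58.62 mV


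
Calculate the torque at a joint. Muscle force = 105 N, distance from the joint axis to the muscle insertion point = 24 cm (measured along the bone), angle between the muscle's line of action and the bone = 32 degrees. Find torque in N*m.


Torque = F * d * sin(theta)   (moment arm = d*sin(theta))
d = 24 cm = 0.24 m
Torque = 105 * 0.24 * sin(32)
Torque = 13.35 N*m


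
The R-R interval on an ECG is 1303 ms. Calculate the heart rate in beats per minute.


HR = 60 / RR_interval(s)
RR = 1303 ms = 1.303 s
HR = 60 / 1.303 = 46.05 bpm


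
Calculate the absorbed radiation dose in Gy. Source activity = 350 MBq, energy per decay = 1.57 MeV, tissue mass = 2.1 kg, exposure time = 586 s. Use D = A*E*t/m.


A = 350 MBq = 3.5000e+08 Bq
E = 1.57 MeV = 2.51514e-13 J
D = A*E*t/m = 3.5000e+08*2.51514e-13*586/2.1
D = 0.02456 Gy


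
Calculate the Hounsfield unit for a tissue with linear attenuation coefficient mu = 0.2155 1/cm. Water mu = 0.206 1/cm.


HU = ((mu_tissue - mu_water) / mu_water) * 1000
HU = ((0.2155 - 0.206) / 0.206) * 1000
HU = 46.12


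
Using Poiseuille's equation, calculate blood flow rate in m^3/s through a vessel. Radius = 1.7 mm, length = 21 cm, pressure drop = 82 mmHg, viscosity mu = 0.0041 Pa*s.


Q = pi*r^4*dP / (8*mu*L)
r = 0.0017 m, L = 0.21 m
dP = 82 mmHg = 10932.404 Pa
Q = 4.1646e-05 m^3/s


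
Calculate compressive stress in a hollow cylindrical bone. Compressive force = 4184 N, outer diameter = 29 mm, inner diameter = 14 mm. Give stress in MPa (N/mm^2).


A = pi*(r_o^2 - r_i^2)
r_o = 14.5 mm, r_i = 7 mm
A = 506.582 mm^2
sigma = F/A = 4184 / 506.582
sigma = 8.259 MPa


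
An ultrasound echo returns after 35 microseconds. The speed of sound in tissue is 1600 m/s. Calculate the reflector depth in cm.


depth = c * t / 2
t = 35 us = 3.5000e-05 s
depth = 1600 * 3.5000e-05 / 2
depth = 0.028 m = 2.8 cm


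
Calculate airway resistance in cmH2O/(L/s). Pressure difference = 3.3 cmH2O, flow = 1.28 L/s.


R = dP / flow
R = 3.3 / 1.28
R = 2.578 cmH2O/(L/s)


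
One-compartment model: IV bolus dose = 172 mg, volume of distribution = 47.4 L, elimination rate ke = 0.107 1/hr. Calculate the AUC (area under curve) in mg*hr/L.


C0 = Dose/Vd = 172/47.4 = 3.62869 mg/L
AUC = C0/ke = 3.62869/0.107
AUC = 33.91 mg*hr/L


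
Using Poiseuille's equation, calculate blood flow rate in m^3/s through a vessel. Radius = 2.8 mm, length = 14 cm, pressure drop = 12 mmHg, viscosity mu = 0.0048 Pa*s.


Q = pi*r^4*dP / (8*mu*L)
r = 0.0028 m, L = 0.14 m
dP = 12 mmHg = 1599.864 Pa
Q = 5.7465e-05 m^3/s


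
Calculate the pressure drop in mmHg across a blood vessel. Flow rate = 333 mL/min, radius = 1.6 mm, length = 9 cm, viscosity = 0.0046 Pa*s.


dP = 8*mu*L*Q / (pi*r^4)
Q = 333 mL/min = 5.55e-06 m^3/s
dP = 892.799 Pa = 892.799 / 133.322 mmHg = 6.697 mmHg


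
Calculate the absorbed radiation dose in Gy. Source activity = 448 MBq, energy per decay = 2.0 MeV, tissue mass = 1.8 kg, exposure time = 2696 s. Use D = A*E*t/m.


A = 448 MBq = 4.4800e+08 Bq
E = 2.0 MeV = 3.204e-13 J
D = A*E*t/m = 4.4800e+08*3.204e-13*2696/1.8
D = 0.215 Gy


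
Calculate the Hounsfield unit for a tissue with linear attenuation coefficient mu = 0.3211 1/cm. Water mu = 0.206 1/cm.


HU = ((mu_tissue - mu_water) / mu_water) * 1000
HU = ((0.3211 - 0.206) / 0.206) * 1000
HU = 558.7


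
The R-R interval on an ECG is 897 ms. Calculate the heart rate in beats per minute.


HR = 60 / RR_interval(s)
RR = 897 ms = 0.897 s
HR = 60 / 0.897 = 66.89 bpm


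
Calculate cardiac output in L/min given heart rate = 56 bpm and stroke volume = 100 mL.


CO = HR * SV
CO = 56 * 100 / 1000
CO = 5.6 L/min


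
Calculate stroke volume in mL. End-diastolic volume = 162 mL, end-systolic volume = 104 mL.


SV = EDV - ESV
SV = 162 - 104
SV = 58 mL


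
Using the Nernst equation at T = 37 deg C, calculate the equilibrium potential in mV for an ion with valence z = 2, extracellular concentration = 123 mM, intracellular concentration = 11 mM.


E = (RT/(zF)) * ln(C_out/C_in)
T = 37 + 273.15 = 310.15 K
E = (8.314 * 310.15 / (2 * 96485)) * ln(123/11)
E = 32.26 mV


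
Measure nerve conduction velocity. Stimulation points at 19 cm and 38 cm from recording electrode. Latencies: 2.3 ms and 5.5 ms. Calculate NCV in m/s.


Distance = (38 - 19) / 100 = 0.19 m
dt = (5.5 - 2.3) / 1000 = 0.0032 s
NCV = dist / dt = 59.38 m/s


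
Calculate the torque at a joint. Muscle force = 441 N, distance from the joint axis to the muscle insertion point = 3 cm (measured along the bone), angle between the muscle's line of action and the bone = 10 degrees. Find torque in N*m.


Torque = F * d * sin(theta)   (moment arm = d*sin(theta))
d = 3 cm = 0.03 m
Torque = 441 * 0.03 * sin(10)
Torque = 2.297 N*m
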